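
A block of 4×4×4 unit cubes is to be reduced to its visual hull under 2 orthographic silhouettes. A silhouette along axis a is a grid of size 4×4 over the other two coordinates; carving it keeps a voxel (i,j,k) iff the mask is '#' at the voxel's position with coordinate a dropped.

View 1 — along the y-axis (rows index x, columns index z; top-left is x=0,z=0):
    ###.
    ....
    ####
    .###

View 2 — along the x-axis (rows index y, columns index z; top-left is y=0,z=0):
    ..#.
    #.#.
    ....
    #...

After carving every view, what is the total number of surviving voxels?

before carving: 64 voxels (4×4×4)
[1] y-view keeps 10 columns → grid now 40
[2] x-view keeps 4 columns → grid now 10

|visual hull| = 10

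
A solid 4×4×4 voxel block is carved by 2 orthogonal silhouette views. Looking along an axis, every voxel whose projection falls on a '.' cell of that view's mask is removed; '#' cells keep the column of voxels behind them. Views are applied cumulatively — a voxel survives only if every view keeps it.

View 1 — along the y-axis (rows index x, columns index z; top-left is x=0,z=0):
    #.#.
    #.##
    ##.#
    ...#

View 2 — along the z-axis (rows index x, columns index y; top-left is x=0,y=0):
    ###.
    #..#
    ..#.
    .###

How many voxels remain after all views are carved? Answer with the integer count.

voxel count = 18

start: 4×4×4 = 64 voxels
step 1: project along y, AND mask (9/16) → |grid| = 36
step 2: project along z, AND mask (9/16) → |grid| = 18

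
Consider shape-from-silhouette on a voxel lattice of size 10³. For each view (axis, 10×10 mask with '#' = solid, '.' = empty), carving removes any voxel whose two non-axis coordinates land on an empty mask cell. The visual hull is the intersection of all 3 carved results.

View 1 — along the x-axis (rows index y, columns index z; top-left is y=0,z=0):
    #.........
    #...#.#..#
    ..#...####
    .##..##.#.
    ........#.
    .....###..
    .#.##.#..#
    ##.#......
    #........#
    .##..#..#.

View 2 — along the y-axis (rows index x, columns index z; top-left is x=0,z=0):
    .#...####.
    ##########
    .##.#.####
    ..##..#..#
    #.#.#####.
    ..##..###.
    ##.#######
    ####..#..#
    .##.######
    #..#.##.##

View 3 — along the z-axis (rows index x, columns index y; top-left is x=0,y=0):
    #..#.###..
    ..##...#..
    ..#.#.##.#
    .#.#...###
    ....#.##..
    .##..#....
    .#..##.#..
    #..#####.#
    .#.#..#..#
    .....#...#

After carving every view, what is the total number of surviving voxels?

remaining voxels: 100

before carving: 1000 voxels (10×10×10)
  1. axis=0 (YZ plane), |mask|=33  ⇒  voxels=330
  2. axis=1 (XZ plane), |mask|=67  ⇒  voxels=229
  3. axis=2 (XY plane), |mask|=41  ⇒  voxels=100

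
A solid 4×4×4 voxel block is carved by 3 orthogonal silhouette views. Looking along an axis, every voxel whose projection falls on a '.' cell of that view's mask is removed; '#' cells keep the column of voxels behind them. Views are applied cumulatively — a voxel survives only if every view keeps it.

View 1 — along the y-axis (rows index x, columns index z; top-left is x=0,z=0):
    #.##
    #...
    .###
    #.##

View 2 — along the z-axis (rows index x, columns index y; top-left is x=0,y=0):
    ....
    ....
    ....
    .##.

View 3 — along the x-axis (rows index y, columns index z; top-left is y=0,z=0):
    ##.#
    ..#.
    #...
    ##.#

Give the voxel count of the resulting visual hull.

start: 4×4×4 = 64 voxels
[1] y-view keeps 10 columns → grid now 40
[2] z-view keeps 2 columns → grid now 6
[3] x-view keeps 8 columns → grid now 2

|visual hull| = 2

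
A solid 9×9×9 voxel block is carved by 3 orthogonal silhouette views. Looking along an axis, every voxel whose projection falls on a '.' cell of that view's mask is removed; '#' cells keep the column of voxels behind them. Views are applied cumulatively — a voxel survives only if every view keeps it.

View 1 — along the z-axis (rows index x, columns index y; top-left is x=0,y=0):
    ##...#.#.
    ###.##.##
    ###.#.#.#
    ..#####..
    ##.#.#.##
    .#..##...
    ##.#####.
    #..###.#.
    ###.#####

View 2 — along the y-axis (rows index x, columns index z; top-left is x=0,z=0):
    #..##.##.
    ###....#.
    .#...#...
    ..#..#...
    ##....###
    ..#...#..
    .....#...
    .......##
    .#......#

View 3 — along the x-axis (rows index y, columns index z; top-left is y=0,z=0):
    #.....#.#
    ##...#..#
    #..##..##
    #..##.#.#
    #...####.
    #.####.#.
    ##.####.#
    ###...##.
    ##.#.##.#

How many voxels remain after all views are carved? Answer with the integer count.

full grid |V| = 729
V1 z: intersect with XY mask (51 set) -- 459 left
V2 y: intersect with XZ mask (25 set) -- 139 left
V3 x: intersect with YZ mask (46 set) -- 76 left

|visual hull| = 76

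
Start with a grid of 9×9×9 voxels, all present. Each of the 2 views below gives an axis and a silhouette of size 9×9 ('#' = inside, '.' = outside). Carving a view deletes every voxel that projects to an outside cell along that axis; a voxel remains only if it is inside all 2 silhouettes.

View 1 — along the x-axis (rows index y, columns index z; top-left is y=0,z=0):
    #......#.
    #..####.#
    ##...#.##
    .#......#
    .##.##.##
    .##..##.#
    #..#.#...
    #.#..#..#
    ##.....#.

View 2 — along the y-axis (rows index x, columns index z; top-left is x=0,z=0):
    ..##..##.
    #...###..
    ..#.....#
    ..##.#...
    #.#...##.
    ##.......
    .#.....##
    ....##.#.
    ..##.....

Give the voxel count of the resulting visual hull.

|visual hull| = 105

full grid |V| = 729
V1 x: intersect with YZ mask (36 set) -- 324 left
V2 y: intersect with XZ mask (27 set) -- 105 left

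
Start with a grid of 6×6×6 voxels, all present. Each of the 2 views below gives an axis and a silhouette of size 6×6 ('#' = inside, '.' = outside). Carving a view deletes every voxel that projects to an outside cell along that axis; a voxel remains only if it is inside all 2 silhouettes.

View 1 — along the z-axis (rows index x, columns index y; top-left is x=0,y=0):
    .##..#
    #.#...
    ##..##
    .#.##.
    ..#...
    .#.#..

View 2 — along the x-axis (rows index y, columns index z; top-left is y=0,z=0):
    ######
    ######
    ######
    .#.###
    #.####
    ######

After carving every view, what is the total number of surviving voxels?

start: 6×6×6 = 216 voxels
  1. axis=2 (XY plane), |mask|=15  ⇒  voxels=90
  2. axis=0 (YZ plane), |mask|=33  ⇒  voxels=84

remaining voxels: 84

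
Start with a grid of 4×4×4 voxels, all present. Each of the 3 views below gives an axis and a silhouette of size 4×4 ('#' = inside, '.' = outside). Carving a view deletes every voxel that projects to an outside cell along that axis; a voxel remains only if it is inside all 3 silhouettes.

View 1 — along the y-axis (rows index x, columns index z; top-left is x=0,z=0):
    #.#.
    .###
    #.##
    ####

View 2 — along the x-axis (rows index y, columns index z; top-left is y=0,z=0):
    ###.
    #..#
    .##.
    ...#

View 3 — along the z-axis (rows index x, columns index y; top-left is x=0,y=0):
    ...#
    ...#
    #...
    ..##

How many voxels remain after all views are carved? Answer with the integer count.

voxel count = 6

start: 4×4×4 = 64 voxels
[1] y-view keeps 12 columns → grid now 48
[2] x-view keeps 8 columns → grid now 24
[3] z-view keeps 5 columns → grid now 6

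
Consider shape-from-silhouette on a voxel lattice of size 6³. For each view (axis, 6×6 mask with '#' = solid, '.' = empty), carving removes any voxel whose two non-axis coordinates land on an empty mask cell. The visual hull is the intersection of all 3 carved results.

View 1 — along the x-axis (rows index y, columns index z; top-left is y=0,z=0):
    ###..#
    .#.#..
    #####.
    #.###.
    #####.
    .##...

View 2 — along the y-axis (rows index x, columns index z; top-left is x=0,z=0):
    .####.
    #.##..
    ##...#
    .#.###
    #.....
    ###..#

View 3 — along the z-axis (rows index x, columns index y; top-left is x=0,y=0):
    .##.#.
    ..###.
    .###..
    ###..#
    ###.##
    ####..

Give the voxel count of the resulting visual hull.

remaining voxels: 44

initial block: 6^3 = 216
step 1: project along x, AND mask (22/36) → |grid| = 132
step 2: project along y, AND mask (19/36) → |grid| = 72
step 3: project along z, AND mask (22/36) → |grid| = 44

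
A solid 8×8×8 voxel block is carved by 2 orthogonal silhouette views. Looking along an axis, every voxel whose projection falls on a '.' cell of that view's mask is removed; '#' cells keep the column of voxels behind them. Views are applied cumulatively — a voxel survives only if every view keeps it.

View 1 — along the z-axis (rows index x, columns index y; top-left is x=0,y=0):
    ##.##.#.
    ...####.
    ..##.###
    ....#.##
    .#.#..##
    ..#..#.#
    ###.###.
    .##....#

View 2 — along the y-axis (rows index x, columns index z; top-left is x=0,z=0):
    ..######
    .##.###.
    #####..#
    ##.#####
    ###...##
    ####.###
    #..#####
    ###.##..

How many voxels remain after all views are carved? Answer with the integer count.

initial block: 8^3 = 512
step 1: project along z, AND mask (33/64) → |grid| = 264
step 2: project along y, AND mask (47/64) → |grid| = 193

|visual hull| = 193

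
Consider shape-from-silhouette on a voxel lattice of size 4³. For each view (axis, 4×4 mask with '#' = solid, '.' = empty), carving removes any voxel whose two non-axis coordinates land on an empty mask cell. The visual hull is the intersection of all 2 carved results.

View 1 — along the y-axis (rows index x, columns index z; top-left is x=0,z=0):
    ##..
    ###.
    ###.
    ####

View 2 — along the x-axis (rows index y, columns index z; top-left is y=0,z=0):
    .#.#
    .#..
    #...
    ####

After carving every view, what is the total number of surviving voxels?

start: 4×4×4 = 64 voxels
[1] y-view keeps 12 columns → grid now 48
[2] x-view keeps 8 columns → grid now 25

25 voxels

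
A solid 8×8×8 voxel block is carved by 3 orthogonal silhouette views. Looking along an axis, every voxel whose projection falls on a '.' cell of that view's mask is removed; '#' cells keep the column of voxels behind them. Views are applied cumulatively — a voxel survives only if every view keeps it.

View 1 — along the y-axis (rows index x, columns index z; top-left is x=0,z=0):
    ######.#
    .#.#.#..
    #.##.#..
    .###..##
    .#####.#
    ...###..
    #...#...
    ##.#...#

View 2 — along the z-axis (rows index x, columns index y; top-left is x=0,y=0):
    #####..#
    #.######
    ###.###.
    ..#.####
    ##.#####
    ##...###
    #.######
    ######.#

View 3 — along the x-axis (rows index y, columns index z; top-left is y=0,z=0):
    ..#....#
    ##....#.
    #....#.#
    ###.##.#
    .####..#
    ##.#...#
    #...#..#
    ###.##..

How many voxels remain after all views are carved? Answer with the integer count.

remaining voxels: 104

full grid |V| = 512
after view 1 [y-axis, 34 of 64 cells solid] → remaining = 272
after view 2 [z-axis, 50 of 64 cells solid] → remaining = 211
after view 3 [x-axis, 31 of 64 cells solid] → remaining = 104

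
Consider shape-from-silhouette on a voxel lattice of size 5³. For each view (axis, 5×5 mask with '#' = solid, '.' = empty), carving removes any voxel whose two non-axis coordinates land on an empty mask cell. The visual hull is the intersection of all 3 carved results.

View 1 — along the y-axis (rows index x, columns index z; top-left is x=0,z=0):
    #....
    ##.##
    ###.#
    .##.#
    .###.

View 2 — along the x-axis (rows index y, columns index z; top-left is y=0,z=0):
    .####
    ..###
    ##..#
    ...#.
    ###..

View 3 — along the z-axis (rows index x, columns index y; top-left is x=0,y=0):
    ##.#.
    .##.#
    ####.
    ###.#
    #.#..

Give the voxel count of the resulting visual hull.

28 voxels

full grid |V| = 125
V1 y: intersect with XZ mask (15 set) -- 75 left
V2 x: intersect with YZ mask (14 set) -- 42 left
V3 z: intersect with XY mask (16 set) -- 28 left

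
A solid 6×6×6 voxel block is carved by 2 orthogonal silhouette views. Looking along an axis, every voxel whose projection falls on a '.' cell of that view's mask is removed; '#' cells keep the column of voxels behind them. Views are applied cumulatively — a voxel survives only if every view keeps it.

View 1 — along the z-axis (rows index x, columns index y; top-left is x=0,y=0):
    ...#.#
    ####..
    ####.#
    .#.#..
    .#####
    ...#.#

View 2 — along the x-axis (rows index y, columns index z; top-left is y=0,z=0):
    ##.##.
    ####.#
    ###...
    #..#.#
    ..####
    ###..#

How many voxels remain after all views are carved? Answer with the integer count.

full grid |V| = 216
step 1: project along z, AND mask (20/36) → |grid| = 120
step 2: project along x, AND mask (23/36) → |grid| = 75

remaining voxels: 75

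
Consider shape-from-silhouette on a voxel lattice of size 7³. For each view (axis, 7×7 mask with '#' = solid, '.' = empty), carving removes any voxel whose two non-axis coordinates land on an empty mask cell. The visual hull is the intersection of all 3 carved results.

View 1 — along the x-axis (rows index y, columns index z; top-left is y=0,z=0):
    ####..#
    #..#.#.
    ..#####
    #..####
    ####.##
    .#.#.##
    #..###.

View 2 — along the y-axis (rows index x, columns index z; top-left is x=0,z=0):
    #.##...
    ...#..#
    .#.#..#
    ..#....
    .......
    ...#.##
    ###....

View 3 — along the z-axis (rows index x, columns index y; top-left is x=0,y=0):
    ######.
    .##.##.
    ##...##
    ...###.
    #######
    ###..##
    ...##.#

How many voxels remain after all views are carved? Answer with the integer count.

full grid |V| = 343
V1 x: intersect with YZ mask (32 set) -- 224 left
V2 y: intersect with XZ mask (15 set) -- 74 left
V3 z: intersect with XY mask (32 set) -- 46 left

voxel count = 46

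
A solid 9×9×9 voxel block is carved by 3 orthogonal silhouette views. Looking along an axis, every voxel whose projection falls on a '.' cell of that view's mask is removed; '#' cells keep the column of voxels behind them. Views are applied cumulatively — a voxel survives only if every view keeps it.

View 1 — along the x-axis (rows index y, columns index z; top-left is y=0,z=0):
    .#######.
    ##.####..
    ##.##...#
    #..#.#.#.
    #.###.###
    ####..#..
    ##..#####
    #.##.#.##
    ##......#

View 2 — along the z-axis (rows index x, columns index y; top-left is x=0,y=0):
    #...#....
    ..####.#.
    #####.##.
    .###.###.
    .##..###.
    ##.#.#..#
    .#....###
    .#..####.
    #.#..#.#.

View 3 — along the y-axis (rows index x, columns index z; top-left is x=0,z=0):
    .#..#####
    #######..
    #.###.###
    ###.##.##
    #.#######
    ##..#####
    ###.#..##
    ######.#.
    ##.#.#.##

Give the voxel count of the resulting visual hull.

|visual hull| = 187

start: 9×9×9 = 729 voxels
V1 x: intersect with YZ mask (50 set) -- 450 left
V2 z: intersect with XY mask (43 set) -- 246 left
V3 y: intersect with XZ mask (61 set) -- 187 left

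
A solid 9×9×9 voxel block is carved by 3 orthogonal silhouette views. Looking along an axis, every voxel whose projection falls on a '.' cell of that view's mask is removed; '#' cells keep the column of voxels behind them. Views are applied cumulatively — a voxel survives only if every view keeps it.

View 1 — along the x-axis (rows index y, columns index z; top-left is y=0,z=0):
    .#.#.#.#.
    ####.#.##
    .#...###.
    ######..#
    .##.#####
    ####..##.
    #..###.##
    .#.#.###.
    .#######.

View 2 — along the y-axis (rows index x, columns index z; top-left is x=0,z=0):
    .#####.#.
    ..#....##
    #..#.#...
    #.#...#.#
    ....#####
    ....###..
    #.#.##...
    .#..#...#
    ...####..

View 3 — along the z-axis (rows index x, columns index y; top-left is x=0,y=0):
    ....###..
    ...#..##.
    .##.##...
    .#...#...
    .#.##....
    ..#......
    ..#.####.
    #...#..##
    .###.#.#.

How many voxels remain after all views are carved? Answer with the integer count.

voxel count = 73

full grid |V| = 729
[1] x-view keeps 53 columns → grid now 477
[2] y-view keeps 35 columns → grid now 201
[3] z-view keeps 30 columns → grid now 73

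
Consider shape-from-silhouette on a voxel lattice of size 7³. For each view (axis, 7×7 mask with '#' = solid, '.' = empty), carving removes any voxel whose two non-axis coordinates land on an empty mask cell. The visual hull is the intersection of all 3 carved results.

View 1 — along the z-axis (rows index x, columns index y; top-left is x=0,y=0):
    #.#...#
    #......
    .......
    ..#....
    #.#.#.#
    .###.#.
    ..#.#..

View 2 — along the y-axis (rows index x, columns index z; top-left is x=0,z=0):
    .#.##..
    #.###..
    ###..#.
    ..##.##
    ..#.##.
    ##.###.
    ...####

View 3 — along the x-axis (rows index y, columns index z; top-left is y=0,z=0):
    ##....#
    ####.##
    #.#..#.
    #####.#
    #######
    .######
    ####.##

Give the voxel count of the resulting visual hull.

before carving: 343 voxels (7×7×7)
  1. axis=2 (XY plane), |mask|=15  ⇒  voxels=105
  2. axis=1 (XZ plane), |mask|=27  ⇒  voxels=57
  3. axis=0 (YZ plane), |mask|=37  ⇒  voxels=32

voxel count = 32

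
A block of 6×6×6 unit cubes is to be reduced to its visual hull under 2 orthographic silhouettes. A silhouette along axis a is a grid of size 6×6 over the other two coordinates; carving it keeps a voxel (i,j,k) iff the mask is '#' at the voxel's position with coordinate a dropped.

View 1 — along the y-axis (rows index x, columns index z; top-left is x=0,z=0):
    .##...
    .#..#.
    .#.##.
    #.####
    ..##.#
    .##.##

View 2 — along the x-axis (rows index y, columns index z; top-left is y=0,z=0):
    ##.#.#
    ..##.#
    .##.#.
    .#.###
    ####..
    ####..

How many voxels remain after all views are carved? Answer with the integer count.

71 voxels

before carving: 216 voxels (6×6×6)
after view 1 [y-axis, 19 of 36 cells solid] → remaining = 114
after view 2 [x-axis, 22 of 36 cells solid] → remaining = 71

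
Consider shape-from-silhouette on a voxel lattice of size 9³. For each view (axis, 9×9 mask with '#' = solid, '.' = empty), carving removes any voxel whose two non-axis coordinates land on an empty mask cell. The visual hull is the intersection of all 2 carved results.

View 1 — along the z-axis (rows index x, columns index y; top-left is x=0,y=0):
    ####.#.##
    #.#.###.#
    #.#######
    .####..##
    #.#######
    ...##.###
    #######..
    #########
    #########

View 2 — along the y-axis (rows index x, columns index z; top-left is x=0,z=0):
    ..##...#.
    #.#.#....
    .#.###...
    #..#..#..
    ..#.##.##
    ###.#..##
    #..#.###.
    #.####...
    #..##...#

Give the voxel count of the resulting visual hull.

before carving: 729 voxels (9×9×9)
[1] z-view keeps 65 columns → grid now 585
[2] y-view keeps 38 columns → grid now 275

|visual hull| = 275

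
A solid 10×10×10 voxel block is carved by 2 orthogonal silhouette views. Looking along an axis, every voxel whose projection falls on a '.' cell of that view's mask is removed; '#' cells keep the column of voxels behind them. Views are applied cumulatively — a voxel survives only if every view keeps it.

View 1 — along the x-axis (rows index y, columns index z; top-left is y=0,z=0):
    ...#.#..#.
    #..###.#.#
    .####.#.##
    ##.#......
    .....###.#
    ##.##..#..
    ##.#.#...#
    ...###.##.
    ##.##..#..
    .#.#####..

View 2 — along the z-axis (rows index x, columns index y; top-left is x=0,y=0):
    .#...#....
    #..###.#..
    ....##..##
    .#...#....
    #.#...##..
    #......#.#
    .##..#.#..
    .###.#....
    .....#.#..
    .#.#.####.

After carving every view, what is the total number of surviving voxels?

before carving: 1000 voxels (10×10×10)
carve view 1 (along x, YZ-mask fill 49/100): 490 voxels remain
carve view 2 (along z, XY-mask fill 36/100): 179 voxels remain

179 voxels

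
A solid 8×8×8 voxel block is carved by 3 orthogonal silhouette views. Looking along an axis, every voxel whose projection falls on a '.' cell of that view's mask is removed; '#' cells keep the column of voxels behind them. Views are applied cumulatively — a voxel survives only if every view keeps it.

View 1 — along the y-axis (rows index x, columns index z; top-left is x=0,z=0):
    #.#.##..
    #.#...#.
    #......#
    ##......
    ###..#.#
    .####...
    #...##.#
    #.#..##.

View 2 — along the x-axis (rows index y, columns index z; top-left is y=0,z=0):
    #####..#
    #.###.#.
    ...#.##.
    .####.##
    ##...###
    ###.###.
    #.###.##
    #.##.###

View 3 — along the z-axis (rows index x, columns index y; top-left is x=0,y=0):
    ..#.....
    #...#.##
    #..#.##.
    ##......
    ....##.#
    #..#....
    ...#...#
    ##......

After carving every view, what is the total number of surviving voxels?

|visual hull| = 50

before carving: 512 voxels (8×8×8)
  1. axis=1 (XZ plane), |mask|=28  ⇒  voxels=224
  2. axis=0 (YZ plane), |mask|=43  ⇒  voxels=150
  3. axis=2 (XY plane), |mask|=20  ⇒  voxels=50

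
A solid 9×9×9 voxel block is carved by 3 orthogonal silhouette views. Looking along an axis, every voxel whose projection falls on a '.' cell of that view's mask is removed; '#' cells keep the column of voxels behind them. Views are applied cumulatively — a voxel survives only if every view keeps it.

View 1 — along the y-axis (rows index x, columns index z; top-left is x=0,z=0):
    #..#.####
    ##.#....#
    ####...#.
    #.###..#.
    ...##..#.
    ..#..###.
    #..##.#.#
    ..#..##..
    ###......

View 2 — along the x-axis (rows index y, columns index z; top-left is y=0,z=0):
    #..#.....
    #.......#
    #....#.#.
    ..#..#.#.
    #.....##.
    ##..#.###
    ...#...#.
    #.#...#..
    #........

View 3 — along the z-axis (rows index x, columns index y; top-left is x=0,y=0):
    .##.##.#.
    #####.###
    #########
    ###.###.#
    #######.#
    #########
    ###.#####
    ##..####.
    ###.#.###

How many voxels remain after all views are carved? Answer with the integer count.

full grid |V| = 729
step 1: project along y, AND mask (38/81) → |grid| = 342
step 2: project along x, AND mask (25/81) → |grid| = 119
step 3: project along z, AND mask (67/81) → |grid| = 99

99 voxels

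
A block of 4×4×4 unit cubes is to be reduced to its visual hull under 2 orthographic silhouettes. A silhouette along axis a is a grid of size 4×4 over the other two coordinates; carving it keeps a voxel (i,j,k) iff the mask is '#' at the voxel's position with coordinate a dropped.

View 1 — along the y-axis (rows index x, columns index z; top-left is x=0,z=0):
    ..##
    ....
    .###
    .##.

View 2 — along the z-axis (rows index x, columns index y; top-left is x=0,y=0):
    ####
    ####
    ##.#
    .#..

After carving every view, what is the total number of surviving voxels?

voxel count = 19

before carving: 64 voxels (4×4×4)
carve view 1 (along y, XZ-mask fill 7/16): 28 voxels remain
carve view 2 (along z, XY-mask fill 12/16): 19 voxels remain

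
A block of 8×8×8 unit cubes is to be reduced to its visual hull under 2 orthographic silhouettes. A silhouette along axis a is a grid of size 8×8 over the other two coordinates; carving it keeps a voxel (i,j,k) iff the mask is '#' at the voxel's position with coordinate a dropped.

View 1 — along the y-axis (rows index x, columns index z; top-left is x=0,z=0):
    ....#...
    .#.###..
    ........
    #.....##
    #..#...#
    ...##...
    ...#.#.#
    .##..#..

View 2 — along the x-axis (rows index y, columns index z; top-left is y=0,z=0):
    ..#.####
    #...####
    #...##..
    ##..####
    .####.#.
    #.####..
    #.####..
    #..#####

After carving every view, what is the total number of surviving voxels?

initial block: 8^3 = 512
carve view 1 (along y, XZ-mask fill 19/64): 152 voxels remain
carve view 2 (along x, YZ-mask fill 40/64): 98 voxels remain

remaining voxels: 98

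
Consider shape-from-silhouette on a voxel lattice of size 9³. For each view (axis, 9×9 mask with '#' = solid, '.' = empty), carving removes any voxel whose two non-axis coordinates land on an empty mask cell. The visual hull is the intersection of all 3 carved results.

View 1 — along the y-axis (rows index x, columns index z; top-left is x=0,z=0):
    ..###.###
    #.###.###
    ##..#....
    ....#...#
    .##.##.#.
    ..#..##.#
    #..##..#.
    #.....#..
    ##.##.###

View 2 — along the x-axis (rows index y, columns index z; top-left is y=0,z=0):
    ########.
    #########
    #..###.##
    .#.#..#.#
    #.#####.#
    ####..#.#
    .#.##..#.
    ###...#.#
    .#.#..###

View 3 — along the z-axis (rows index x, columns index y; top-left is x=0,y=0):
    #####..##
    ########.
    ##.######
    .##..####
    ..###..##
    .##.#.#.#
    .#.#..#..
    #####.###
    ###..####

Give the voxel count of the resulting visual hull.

|visual hull| = 171

before carving: 729 voxels (9×9×9)
  1. axis=1 (XZ plane), |mask|=40  ⇒  voxels=360
  2. axis=0 (YZ plane), |mask|=54  ⇒  voxels=241
  3. axis=2 (XY plane), |mask|=57  ⇒  voxels=171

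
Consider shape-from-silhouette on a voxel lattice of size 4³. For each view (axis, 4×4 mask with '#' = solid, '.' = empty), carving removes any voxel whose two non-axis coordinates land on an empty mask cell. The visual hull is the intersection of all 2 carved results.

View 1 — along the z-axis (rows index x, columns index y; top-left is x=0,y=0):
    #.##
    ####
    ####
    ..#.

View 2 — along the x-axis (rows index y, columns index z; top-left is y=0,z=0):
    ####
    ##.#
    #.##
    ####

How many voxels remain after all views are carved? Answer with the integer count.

remaining voxels: 42

before carving: 64 voxels (4×4×4)
[1] z-view keeps 12 columns → grid now 48
[2] x-view keeps 14 columns → grid now 42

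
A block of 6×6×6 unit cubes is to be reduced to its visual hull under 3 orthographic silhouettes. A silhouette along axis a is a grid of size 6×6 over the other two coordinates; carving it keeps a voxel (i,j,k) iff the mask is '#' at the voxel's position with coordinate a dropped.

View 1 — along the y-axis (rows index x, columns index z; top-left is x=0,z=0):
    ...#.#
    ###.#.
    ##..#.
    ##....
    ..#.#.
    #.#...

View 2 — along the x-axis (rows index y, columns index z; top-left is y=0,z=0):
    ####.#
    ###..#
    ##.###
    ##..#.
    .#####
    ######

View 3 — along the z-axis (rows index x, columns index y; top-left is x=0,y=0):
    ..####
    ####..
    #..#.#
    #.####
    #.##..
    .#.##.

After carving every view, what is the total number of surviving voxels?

before carving: 216 voxels (6×6×6)
V1 y: intersect with XZ mask (15 set) -- 90 left
V2 x: intersect with YZ mask (28 set) -- 71 left
V3 z: intersect with XY mask (22 set) -- 42 left

voxel count = 42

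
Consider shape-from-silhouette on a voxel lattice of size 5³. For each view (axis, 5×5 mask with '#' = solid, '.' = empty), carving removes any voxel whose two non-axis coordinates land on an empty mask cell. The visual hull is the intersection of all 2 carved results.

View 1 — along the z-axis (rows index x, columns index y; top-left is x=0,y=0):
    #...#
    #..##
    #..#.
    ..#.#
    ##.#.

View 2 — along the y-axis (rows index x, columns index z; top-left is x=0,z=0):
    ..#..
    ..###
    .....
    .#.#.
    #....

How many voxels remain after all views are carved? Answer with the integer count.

|visual hull| = 18

before carving: 125 voxels (5×5×5)
  1. axis=2 (XY plane), |mask|=12  ⇒  voxels=60
  2. axis=1 (XZ plane), |mask|=7  ⇒  voxels=18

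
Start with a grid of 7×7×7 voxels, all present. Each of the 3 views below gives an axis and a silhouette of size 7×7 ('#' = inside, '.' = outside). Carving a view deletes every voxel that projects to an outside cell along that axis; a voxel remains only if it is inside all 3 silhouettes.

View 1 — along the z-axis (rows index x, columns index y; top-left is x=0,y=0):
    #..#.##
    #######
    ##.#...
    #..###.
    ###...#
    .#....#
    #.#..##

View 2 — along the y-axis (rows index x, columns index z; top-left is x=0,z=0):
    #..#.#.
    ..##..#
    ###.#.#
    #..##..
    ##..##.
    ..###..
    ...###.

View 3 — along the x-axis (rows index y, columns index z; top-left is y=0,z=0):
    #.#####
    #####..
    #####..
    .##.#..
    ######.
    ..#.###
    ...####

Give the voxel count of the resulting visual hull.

voxel count = 65

before carving: 343 voxels (7×7×7)
carve view 1 (along z, XY-mask fill 28/49): 196 voxels remain
carve view 2 (along y, XZ-mask fill 24/49): 94 voxels remain
carve view 3 (along x, YZ-mask fill 33/49): 65 voxels remain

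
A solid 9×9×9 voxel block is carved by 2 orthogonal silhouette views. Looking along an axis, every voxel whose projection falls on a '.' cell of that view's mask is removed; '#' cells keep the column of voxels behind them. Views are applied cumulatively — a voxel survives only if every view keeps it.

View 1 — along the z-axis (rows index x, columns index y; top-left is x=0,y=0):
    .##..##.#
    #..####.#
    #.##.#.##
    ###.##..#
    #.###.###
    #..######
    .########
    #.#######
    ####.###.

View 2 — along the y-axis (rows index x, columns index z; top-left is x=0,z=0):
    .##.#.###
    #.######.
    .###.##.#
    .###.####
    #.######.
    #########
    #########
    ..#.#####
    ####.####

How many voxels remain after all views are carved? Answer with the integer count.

remaining voxels: 438

before carving: 729 voxels (9×9×9)
[1] z-view keeps 60 columns → grid now 540
[2] y-view keeps 65 columns → grid now 438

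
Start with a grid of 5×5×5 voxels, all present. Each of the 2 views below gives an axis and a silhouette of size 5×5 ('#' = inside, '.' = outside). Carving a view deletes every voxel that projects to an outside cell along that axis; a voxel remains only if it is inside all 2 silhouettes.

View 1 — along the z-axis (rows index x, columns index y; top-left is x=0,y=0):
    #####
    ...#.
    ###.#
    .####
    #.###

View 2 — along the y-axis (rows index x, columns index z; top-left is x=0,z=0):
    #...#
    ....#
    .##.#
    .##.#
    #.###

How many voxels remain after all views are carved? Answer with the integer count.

51 voxels

start: 5×5×5 = 125 voxels
after view 1 [z-axis, 18 of 25 cells solid] → remaining = 90
after view 2 [y-axis, 13 of 25 cells solid] → remaining = 51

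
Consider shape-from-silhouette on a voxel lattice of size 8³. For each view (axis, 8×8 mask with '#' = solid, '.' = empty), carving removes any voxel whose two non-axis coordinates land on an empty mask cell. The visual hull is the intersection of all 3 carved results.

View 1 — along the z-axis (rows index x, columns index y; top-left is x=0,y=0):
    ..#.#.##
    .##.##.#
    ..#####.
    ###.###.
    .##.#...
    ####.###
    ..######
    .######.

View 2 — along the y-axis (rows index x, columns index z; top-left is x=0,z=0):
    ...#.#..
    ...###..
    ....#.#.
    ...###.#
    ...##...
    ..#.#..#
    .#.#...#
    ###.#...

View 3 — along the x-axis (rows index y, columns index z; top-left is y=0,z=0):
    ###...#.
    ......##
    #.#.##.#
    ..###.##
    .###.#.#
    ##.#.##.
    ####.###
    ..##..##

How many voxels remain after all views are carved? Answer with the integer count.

69 voxels

before carving: 512 voxels (8×8×8)
step 1: project along z, AND mask (42/64) → |grid| = 336
step 2: project along y, AND mask (23/64) → |grid| = 126
step 3: project along x, AND mask (37/64) → |grid| = 69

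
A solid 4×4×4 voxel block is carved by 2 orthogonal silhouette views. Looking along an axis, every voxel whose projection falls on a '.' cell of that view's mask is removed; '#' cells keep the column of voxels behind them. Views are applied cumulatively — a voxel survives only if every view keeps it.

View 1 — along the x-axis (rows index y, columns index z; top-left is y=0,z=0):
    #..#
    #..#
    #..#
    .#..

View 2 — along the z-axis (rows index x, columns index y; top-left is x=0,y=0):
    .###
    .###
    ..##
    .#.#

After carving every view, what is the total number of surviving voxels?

voxel count = 16

start: 4×4×4 = 64 voxels
V1 x: intersect with YZ mask (7 set) -- 28 left
V2 z: intersect with XY mask (10 set) -- 16 left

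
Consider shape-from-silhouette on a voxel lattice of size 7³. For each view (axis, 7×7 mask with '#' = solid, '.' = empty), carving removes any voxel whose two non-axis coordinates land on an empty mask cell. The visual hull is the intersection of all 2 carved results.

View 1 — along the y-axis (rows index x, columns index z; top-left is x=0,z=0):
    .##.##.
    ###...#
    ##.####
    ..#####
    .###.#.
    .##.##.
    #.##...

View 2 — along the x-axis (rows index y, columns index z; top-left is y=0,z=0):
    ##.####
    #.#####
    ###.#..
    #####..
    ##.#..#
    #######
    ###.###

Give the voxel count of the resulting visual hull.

before carving: 343 voxels (7×7×7)
after view 1 [y-axis, 30 of 49 cells solid] → remaining = 210
after view 2 [x-axis, 38 of 49 cells solid] → remaining = 160

remaining voxels: 160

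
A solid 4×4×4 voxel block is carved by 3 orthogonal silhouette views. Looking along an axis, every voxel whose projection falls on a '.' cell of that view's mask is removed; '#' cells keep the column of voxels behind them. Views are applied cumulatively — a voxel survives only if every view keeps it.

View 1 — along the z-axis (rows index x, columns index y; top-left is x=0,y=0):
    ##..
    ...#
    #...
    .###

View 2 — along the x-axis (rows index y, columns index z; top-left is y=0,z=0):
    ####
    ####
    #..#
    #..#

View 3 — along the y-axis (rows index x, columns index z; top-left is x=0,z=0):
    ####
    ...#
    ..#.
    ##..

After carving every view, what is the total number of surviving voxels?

full grid |V| = 64
after view 1 [z-axis, 7 of 16 cells solid] → remaining = 28
after view 2 [x-axis, 12 of 16 cells solid] → remaining = 22
after view 3 [y-axis, 8 of 16 cells solid] → remaining = 14

|visual hull| = 14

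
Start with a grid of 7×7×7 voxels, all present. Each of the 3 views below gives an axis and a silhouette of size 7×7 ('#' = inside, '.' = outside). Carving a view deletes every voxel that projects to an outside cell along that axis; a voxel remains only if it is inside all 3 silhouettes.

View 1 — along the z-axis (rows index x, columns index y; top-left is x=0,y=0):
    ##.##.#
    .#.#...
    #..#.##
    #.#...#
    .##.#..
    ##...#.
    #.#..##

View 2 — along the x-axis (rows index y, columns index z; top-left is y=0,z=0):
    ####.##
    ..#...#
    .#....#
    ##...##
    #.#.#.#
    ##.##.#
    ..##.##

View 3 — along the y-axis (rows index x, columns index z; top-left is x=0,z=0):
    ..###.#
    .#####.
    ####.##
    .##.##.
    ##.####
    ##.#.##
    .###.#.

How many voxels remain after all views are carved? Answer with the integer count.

voxel count = 65

before carving: 343 voxels (7×7×7)
V1 z: intersect with XY mask (24 set) -- 168 left
V2 x: intersect with YZ mask (27 set) -- 95 left
V3 y: intersect with XZ mask (34 set) -- 65 left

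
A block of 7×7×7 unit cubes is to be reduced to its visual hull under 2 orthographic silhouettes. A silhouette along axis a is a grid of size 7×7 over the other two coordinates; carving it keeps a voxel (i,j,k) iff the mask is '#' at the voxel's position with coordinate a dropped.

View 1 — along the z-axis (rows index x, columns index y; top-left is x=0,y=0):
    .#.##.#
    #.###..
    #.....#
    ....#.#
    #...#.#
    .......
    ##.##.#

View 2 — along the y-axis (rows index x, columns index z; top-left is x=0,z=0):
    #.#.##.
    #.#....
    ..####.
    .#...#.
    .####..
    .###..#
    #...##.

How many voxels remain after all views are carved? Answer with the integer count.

start: 7×7×7 = 343 voxels
  1. axis=2 (XY plane), |mask|=20  ⇒  voxels=140
  2. axis=1 (XZ plane), |mask|=23  ⇒  voxels=63

voxel count = 63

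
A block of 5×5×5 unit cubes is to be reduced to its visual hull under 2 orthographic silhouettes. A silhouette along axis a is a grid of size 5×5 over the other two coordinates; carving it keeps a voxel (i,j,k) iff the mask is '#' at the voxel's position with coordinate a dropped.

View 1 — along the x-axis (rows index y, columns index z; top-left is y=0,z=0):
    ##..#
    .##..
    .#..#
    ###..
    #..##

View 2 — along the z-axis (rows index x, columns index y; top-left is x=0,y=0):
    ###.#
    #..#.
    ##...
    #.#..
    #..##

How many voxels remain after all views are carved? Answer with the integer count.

full grid |V| = 125
step 1: project along x, AND mask (13/25) → |grid| = 65
step 2: project along z, AND mask (13/25) → |grid| = 35

voxel count = 35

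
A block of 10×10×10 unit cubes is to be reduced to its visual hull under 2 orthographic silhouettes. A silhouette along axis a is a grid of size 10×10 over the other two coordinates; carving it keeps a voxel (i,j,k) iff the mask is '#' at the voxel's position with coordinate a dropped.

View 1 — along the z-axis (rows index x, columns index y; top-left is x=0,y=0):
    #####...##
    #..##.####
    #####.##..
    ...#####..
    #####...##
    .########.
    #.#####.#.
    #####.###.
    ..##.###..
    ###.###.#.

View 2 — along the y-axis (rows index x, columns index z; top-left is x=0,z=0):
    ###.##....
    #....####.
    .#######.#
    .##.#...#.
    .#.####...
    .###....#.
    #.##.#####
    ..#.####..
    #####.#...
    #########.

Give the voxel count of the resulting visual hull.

initial block: 10^3 = 1000
step 1: project along z, AND mask (68/100) → |grid| = 680
step 2: project along y, AND mask (59/100) → |grid| = 402

voxel count = 402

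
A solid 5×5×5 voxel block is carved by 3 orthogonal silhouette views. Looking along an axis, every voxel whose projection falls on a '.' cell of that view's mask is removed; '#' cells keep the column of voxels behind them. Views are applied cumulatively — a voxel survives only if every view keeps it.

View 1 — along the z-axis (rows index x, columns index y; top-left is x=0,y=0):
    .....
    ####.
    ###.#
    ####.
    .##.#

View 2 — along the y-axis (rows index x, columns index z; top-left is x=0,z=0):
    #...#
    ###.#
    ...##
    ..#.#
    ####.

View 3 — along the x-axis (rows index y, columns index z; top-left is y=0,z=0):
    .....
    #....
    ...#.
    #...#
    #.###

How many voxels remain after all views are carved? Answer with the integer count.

voxel count = 12

full grid |V| = 125
carve view 1 (along z, XY-mask fill 15/25): 75 voxels remain
carve view 2 (along y, XZ-mask fill 14/25): 44 voxels remain
carve view 3 (along x, YZ-mask fill 8/25): 12 voxels remain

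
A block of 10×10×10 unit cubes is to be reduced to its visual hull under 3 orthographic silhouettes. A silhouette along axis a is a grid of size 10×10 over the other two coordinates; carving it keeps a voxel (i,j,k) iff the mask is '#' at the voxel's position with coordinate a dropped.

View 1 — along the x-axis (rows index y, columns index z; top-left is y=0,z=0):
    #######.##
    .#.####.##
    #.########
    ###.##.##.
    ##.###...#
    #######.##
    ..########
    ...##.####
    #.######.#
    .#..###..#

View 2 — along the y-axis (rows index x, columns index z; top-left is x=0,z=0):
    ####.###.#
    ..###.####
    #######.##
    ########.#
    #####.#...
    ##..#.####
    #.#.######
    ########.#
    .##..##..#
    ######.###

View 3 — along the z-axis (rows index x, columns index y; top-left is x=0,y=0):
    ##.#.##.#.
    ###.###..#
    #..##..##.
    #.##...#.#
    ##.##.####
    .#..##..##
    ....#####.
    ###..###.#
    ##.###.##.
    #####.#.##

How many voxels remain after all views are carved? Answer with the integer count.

before carving: 1000 voxels (10×10×10)
after view 1 [x-axis, 74 of 100 cells solid] → remaining = 740
after view 2 [y-axis, 77 of 100 cells solid] → remaining = 572
after view 3 [z-axis, 63 of 100 cells solid] → remaining = 352

voxel count = 352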